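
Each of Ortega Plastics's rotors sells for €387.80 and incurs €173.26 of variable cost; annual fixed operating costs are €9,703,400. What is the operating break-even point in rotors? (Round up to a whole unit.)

Unit CM = price − variable cost = €387.80 − €173.26 = €214.54.
Break-even volume = fixed costs ÷ CM per unit = €9,703,400 ÷ €214.54 = 45,228.86, so 45,229 rotors.

45,229 rotors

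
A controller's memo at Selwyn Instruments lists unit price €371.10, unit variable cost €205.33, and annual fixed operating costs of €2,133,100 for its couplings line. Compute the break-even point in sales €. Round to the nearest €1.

€4,775,251

Contribution margin per unit = €371.10 − €205.33 = €165.77, a CM ratio of €165.77 ÷ €371.10 = 0.4467.
Break-even revenue = fixed costs × price ÷ CM = €2,133,100 × €371.10 ÷ €165.77 = €4,775,251.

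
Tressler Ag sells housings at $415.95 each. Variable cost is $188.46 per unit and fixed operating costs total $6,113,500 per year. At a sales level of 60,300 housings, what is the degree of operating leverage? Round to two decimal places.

Total contribution margin = 60,300 × $227.49 = $13,717,647.00.
Subtracting fixed costs: EBIT = $13,717,647.00 − $6,113,500 = $7,604,147.00.
DOL = contribution ÷ EBIT = $13,717,647.00 ÷ $7,604,147.00 = 1.8040.

1.80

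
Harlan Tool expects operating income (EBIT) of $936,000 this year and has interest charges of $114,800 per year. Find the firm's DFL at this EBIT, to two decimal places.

1.14

Annual interest charges come to $114,800.00.
Degree of financial leverage = EBIT / (EBIT − interest) = $936,000 / $821,200.00 = 1.1398.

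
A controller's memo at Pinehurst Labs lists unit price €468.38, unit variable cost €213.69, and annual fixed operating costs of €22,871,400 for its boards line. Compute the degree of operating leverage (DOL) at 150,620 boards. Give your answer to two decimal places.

Contribution at this volume is 150,620 × €254.69 = €38,361,407.80.
Subtracting fixed costs: EBIT = €38,361,407.80 − €22,871,400 = €15,490,007.80.
So DOL = total CM / EBIT = €38,361,407.80 / €15,490,007.80 = 2.4765.

2.48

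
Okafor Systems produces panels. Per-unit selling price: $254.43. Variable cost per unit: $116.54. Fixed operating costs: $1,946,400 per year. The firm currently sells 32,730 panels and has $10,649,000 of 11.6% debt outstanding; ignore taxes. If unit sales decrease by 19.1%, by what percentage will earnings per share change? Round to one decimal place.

-64.7%

Contribution at this volume is 32,730 × $137.89 = $4,513,139.70.
Subtracting fixed costs: EBIT = $4,513,139.70 − $1,946,400 = $2,566,739.70.
After interest of $1,235,284.00, pre-tax earnings = $1,331,455.70.
Degree of combined leverage = contribution ÷ (EBIT − I) = $4,513,139.70 ÷ $1,331,455.70 = 3.3896.
EPS therefore changes by 3.3896 × (-19.1%) = -64.7%.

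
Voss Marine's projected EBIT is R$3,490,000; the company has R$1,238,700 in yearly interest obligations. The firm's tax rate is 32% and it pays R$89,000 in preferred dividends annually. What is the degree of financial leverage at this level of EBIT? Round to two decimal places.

1.65

Annual interest charges come to R$1,238,700.00.
Preferred dividends grossed up pre-tax: R$89,000 / (1 − 0.32) = R$130,882.35.
DFL = EBIT ÷ [EBIT − I − D_p/(1−t)] = R$3,490,000 ÷ [R$3,490,000 − R$1,238,700.00 − R$130,882.35] = R$3,490,000 ÷ R$2,120,417.65 = 1.6459.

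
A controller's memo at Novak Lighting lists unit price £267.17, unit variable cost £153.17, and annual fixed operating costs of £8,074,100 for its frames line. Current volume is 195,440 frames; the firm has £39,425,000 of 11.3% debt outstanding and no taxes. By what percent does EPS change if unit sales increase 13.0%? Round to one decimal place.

+29.7%

Contribution at this volume is 195,440 × £114.00 = £22,280,160.00.
EBIT = £22,280,160.00 − £8,074,100 = £14,206,060.00.
After interest of £4,455,025.00, pre-tax earnings = £9,751,035.00.
Degree of combined leverage = contribution ÷ (EBIT − I) = £22,280,160.00 ÷ £9,751,035.00 = 2.2849.
%ΔEPS = DCL × %ΔSales = 2.2849 × +13.0% = +29.7%.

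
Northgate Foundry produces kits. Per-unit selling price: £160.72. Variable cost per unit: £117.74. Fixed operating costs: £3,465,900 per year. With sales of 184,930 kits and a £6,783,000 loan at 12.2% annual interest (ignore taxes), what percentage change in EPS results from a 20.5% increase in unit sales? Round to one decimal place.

Contribution at this volume is 184,930 × £42.98 = £7,948,291.40.
EBIT = £7,948,291.40 − £3,465,900 = £4,482,391.40.
After interest of £827,526.00, pre-tax earnings = £3,654,865.40.
Degree of combined leverage = contribution ÷ (EBIT − I) = £7,948,291.40 ÷ £3,654,865.40 = 2.1747.
%ΔEPS = DCL × %ΔSales = 2.1747 × +20.5% = +44.6%.

+44.6%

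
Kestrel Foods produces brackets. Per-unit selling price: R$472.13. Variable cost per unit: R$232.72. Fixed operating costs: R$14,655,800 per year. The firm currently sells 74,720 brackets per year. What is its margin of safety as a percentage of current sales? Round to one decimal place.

Unit CM = price − variable cost = R$472.13 − R$232.72 = R$239.41. Break-even units = R$14,655,800 ÷ R$239.41 = 61,216.32; break-even revenue = 61,216.32 × R$472.13 = R$28,902,062.80.
Actual sales revenue = 74,720 × R$472.13 = R$35,277,553.60.
Margin of safety = (R$35,277,553.60 − R$28,902,062.80) ÷ R$35,277,553.60 = 18.1%.

18.1%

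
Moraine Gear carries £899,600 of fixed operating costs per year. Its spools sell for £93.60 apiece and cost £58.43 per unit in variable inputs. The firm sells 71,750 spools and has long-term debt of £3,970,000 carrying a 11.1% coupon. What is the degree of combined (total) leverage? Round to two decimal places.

Contribution at this volume is 71,750 × £35.17 = £2,523,447.50.
Subtracting fixed costs: EBIT = £2,523,447.50 − £899,600 = £1,623,847.50. Interest = £440,670.00.
DOL = £2,523,447.50 ÷ £1,623,847.50 = 1.5540; DFL = £1,623,847.50 ÷ £1,183,177.50 = 1.3724.
Combined leverage = 1.5540 × 1.3724 = 2.1327.

2.13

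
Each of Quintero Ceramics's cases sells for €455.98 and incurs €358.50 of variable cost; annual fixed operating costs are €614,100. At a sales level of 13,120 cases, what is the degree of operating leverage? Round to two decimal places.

At 13,120 units, contribution = 13,120 × €97.48 = €1,278,937.60.
Operating income = contribution − fixed costs = €1,278,937.60 − €614,100 = €664,837.60.
DOL = contribution ÷ EBIT = €1,278,937.60 ÷ €664,837.60 = 1.9237.

1.92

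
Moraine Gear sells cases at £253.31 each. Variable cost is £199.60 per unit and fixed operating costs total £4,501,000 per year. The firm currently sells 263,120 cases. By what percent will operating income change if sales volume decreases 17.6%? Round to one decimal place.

At 263,120 units, contribution = 263,120 × £53.71 = £14,132,175.20.
Operating income = contribution − fixed costs = £14,132,175.20 − £4,501,000 = £9,631,175.20.
Degree of operating leverage = £14,132,175.20 / £9,631,175.20 = 1.4673.
%ΔEBIT = DOL × %ΔSales = 1.4673 × -17.6% = -25.8%.

-25.8%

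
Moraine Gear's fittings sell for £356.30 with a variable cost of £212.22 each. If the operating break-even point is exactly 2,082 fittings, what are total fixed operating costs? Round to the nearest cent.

Contribution margin per unit = £356.30 − £212.22 = £144.08.
Since BE = FC / CM, FC = 2,082 × £144.08 = £299,974.56.

£299,974.56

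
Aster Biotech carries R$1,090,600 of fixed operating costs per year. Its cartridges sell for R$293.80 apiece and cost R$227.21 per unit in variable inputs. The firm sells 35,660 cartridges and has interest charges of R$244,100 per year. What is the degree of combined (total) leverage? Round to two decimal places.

2.28

Contribution at this volume is 35,660 × R$66.59 = R$2,374,599.40.
EBIT = R$2,374,599.40 − R$1,090,600 = R$1,283,999.40. Interest = R$244,100.00.
DOL = R$2,374,599.40 ÷ R$1,283,999.40 = 1.8494; DFL = R$1,283,999.40 ÷ R$1,039,899.40 = 1.2347.
Combined leverage = 1.8494 × 1.2347 = 2.2835.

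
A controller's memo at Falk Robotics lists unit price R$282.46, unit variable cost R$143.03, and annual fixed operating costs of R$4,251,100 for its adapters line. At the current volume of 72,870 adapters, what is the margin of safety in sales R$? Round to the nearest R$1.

Each unit contributes R$282.46 − R$143.03 = R$139.43. Break-even units = R$4,251,100 ÷ R$139.43 = 30,489.13; break-even revenue = 30,489.13 × R$282.46 = R$8,611,960.88.
Actual sales revenue = 72,870 × R$282.46 = R$20,582,860.20.
Margin of safety = R$20,582,860.20 − R$8,611,960.88 = R$11,970,899.

R$11,970,899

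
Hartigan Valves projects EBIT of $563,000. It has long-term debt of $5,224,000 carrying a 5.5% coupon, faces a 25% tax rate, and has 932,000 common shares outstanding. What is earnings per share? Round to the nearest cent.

Interest = $287,320.00, so EBT = $563,000 − $287,320.00 = $275,680.00.
Net income = $275,680.00 × (1 − 0.25) = $206,760.00.
EPS = $206,760.00 ÷ 932,000 = $0.22.

$0.22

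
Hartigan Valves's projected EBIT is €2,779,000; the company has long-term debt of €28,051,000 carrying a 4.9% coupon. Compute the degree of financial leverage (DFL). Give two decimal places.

Interest = €1,374,499.00.
DFL = EBIT ÷ (EBIT − I) = €2,779,000 ÷ (€2,779,000 − €1,374,499.00) = €2,779,000 ÷ €1,404,501.00 = 1.9786.

1.98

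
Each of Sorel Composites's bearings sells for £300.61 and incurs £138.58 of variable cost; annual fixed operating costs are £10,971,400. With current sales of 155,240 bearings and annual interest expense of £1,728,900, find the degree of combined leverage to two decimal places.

Contribution at this volume is 155,240 × £162.03 = £25,153,537.20.
Subtracting fixed costs: EBIT = £25,153,537.20 − £10,971,400 = £14,182,137.20. Interest = £1,728,900.00, so EBIT − I = £12,453,237.20.
Degree of total leverage = total CM / (EBIT − interest) = £25,153,537.20 / £12,453,237.20 = 2.0198.

2.02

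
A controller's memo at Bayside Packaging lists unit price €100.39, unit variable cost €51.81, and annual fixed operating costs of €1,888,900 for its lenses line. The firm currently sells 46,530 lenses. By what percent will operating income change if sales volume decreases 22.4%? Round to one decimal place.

Contribution at this volume is 46,530 × €48.58 = €2,260,427.40.
EBIT = €2,260,427.40 − €1,888,900 = €371,527.40.
Degree of operating leverage = €2,260,427.40 / €371,527.40 = 6.0841.
%ΔEBIT = DOL × %ΔSales = 6.0841 × -22.4% = -136.3%.

-136.3%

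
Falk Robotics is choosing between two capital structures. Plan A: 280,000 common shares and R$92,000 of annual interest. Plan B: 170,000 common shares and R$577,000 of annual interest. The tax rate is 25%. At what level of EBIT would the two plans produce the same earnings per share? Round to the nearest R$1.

At indifference, (EBIT − 92,000)(1 − t)/280,000 = (EBIT − 577,000)(1 − t)/170,000.
Cancelling (1 − t) and cross-multiplying: 170,000·(EBIT − 92,000) = 280,000·(EBIT − 577,000).
Solving, EBIT = (577,000·280,000 − 92,000·170,000) / (280,000 − 170,000) = 145,920,000,000 / 110,000 = 1,326,545.45.

R$1,326,545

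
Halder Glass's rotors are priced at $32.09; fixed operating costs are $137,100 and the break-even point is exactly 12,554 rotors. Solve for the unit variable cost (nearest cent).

At break-even, FC = Q × (P − VC), so P − VC = $137,100 ÷ 12,554 = $10.9208.
Variable cost per unit = $32.09 − $10.9208 = $21.17.

$21.17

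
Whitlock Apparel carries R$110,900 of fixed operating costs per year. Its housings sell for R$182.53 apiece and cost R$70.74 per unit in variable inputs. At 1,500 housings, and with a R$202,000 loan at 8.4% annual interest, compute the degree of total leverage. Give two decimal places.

4.21

Total contribution margin = 1,500 × R$111.79 = R$167,685.00.
Operating income = contribution − fixed costs = R$167,685.00 − R$110,900 = R$56,785.00. Interest = R$16,968.00.
DOL = R$167,685.00 ÷ R$56,785.00 = 2.9530; DFL = R$56,785.00 ÷ R$39,817.00 = 1.4261.
Combined leverage = 2.9530 × 1.4261 = 4.2113.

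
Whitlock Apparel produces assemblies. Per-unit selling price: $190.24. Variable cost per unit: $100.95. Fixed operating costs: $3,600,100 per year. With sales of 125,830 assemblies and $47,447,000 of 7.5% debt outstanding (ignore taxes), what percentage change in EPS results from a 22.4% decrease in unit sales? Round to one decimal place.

At 125,830 units, contribution = 125,830 × $89.29 = $11,235,360.70.
Subtracting fixed costs: EBIT = $11,235,360.70 − $3,600,100 = $7,635,260.70.
After interest of $3,558,525.00, pre-tax earnings = $4,076,735.70.
DCL = total CM / (EBIT − I) = $11,235,360.70 / $4,076,735.70 = 2.7560.
%ΔEPS = DCL × %ΔSales = 2.7560 × -22.4% = -61.7%.

-61.7%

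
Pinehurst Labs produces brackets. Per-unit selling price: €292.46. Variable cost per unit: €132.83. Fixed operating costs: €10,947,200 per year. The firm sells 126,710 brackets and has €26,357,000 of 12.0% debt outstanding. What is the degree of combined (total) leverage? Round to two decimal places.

3.31

Total contribution margin = 126,710 × €159.63 = €20,226,717.30.
EBIT = €20,226,717.30 − €10,947,200 = €9,279,517.30. Interest = €3,162,840.00, so EBIT − I = €6,116,677.30.
Degree of total leverage = total CM / (EBIT − interest) = €20,226,717.30 / €6,116,677.30 = 3.3068.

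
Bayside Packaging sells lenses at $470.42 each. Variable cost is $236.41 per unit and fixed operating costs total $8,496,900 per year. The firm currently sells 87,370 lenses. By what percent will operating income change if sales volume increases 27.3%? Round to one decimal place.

+46.7%

Contribution at this volume is 87,370 × $234.01 = $20,445,453.70.
EBIT = $20,445,453.70 − $8,496,900 = $11,948,553.70.
Degree of operating leverage = $20,445,453.70 / $11,948,553.70 = 1.7111.
Operating income changes by 1.7111 × +27.3% = +46.7%.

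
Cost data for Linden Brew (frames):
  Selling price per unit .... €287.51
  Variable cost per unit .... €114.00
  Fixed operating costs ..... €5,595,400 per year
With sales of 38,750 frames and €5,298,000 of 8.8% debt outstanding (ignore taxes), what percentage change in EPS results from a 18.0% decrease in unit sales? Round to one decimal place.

-182.8%

Contribution at this volume is 38,750 × €173.51 = €6,723,512.50.
Operating income = contribution − fixed costs = €6,723,512.50 − €5,595,400 = €1,128,112.50.
After interest of €466,224.00, pre-tax earnings = €661,888.50.
DCL = total CM / (EBIT − I) = €6,723,512.50 / €661,888.50 = 10.1581.
EPS therefore changes by 10.1581 × (-18.0%) = -182.8%.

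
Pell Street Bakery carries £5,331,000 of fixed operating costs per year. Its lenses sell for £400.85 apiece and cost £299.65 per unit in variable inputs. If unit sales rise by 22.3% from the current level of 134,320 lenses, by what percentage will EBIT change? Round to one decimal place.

At 134,320 units, contribution = 134,320 × £101.20 = £13,593,184.00.
Subtracting fixed costs: EBIT = £13,593,184.00 − £5,331,000 = £8,262,184.00.
DOL = contribution ÷ EBIT = £13,593,184.00 ÷ £8,262,184.00 = 1.6452.
So EBIT moves 1.6452 × (+22.3%) = +36.7%.

+36.7%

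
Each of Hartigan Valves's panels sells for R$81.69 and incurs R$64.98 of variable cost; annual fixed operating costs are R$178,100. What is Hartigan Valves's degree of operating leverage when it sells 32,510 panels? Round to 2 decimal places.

1.49

Total contribution margin = 32,510 × R$16.71 = R$543,242.10.
Operating income = contribution − fixed costs = R$543,242.10 − R$178,100 = R$365,142.10.
DOL = contribution ÷ EBIT = R$543,242.10 ÷ R$365,142.10 = 1.4878.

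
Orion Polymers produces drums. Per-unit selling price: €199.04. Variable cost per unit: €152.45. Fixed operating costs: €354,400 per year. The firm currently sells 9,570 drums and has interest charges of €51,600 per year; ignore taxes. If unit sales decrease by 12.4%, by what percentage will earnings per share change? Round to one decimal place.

-138.7%

Contribution at this volume is 9,570 × €46.59 = €445,866.30.
Subtracting fixed costs: EBIT = €445,866.30 − €354,400 = €91,466.30.
Interest = €51,600.00, so EBIT − I = €39,866.30.
DCL = total CM / (EBIT − I) = €445,866.30 / €39,866.30 = 11.1840.
%ΔEPS = DCL × %ΔSales = 11.1840 × -12.4% = -138.7%.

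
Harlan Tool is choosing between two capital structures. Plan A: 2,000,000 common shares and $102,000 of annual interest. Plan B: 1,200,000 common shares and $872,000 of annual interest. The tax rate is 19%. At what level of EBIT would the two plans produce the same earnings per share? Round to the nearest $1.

$2,027,000

Set EPS_A = EPS_B: (EBIT − $102,000)(1 − 0.19) ÷ 2,000,000 = (EBIT − $872,000)(1 − 0.19) ÷ 1,200,000.
The (1 − t) factor cancels: (EBIT − 102,000) × 1,200,000 = (EBIT − 872,000) × 2,000,000.
EBIT × (2,000,000 − 1,200,000) = 872,000 × 2,000,000 − 102,000 × 1,200,000 = 1,621,600,000,000, so EBIT = 1,621,600,000,000 ÷ 800,000 = 2,027,000.00.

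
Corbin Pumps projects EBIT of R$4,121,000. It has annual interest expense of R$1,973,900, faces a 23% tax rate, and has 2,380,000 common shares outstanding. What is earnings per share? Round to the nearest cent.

Interest = R$1,973,900.00, so EBT = R$4,121,000 − R$1,973,900.00 = R$2,147,100.00.
After tax at 23%: net income = R$2,147,100.00 × 0.77 = R$1,653,267.00.
EPS = R$1,653,267.00 ÷ 2,380,000 = R$0.69.

R$0.69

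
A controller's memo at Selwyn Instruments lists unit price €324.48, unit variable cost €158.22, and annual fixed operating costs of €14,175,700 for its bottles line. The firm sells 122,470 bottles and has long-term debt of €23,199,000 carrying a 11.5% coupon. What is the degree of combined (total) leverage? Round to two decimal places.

Total contribution margin = 122,470 × €166.26 = €20,361,862.20.
Operating income = contribution − fixed costs = €20,361,862.20 − €14,175,700 = €6,186,162.20. Interest = €2,667,885.00, so EBIT − I = €3,518,277.20.
DCL = contribution ÷ (EBIT − I) = €20,361,862.20 ÷ €3,518,277.20 = 5.7875.

5.79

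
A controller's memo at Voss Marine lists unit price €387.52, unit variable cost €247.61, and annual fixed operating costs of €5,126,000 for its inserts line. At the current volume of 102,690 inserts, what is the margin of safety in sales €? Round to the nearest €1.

Contribution margin per unit = €387.52 − €247.61 = €139.91. Break-even units = €5,126,000 ÷ €139.91 = 36,637.84; break-even revenue = 36,637.84 × €387.52 = €14,197,895.22.
Actual sales revenue = 102,690 × €387.52 = €39,794,428.80.
Margin of safety = €39,794,428.80 − €14,197,895.22 = €25,596,534.

€25,596,534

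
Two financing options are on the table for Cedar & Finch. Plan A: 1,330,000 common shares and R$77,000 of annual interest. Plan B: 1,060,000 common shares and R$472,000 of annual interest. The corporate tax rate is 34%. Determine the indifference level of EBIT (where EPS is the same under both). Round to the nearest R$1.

Set EPS_A = EPS_B: (EBIT − R$77,000)(1 − 0.34) ÷ 1,330,000 = (EBIT − R$472,000)(1 − 0.34) ÷ 1,060,000.
Cancelling (1 − t) and cross-multiplying: 1,060,000·(EBIT − 77,000) = 1,330,000·(EBIT − 472,000).
Solving, EBIT = (472,000·1,330,000 − 77,000·1,060,000) / (1,330,000 − 1,060,000) = 546,140,000,000 / 270,000 = 2,022,740.74.

R$2,022,741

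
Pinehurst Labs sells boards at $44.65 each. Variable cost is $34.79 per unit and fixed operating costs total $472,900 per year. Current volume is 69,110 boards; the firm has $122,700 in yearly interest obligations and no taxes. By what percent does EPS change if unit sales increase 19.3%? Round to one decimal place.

+153.2%

Contribution at this volume is 69,110 × $9.86 = $681,424.60.
Operating income = contribution − fixed costs = $681,424.60 − $472,900 = $208,524.60.
Interest = $122,700.00, so EBIT − I = $85,824.60.
Degree of combined leverage = contribution ÷ (EBIT − I) = $681,424.60 ÷ $85,824.60 = 7.9397.
EPS therefore changes by 7.9397 × (+19.3%) = +153.2%.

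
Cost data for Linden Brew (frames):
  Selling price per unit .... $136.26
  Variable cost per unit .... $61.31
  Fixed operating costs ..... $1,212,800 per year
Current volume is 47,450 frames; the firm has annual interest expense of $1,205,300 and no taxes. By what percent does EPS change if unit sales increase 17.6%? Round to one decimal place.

At 47,450 units, contribution = 47,450 × $74.95 = $3,556,377.50.
Subtracting fixed costs: EBIT = $3,556,377.50 − $1,212,800 = $2,343,577.50.
After interest of $1,205,300.00, pre-tax earnings = $1,138,277.50.
DCL = total CM / (EBIT − I) = $3,556,377.50 / $1,138,277.50 = 3.1244.
EPS therefore changes by 3.1244 × (+17.6%) = +55.0%.

+55.0%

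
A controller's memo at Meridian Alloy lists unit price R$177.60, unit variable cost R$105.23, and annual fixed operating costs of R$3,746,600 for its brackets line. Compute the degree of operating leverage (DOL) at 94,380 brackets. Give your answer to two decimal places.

2.21

Total contribution margin = 94,380 × R$72.37 = R$6,830,280.60.
Operating income = contribution − fixed costs = R$6,830,280.60 − R$3,746,600 = R$3,083,680.60.
So DOL = total CM / EBIT = R$6,830,280.60 / R$3,083,680.60 = 2.2150.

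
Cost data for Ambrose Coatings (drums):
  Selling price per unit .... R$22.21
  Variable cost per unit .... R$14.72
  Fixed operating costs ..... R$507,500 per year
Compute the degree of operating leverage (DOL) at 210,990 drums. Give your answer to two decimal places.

1.47

At 210,990 units, contribution = 210,990 × R$7.49 = R$1,580,315.10.
Operating income = contribution − fixed costs = R$1,580,315.10 − R$507,500 = R$1,072,815.10.
So DOL = total CM / EBIT = R$1,580,315.10 / R$1,072,815.10 = 1.4731.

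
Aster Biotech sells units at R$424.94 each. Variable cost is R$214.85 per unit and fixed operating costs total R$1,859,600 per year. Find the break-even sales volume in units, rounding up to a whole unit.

Contribution margin per unit = R$424.94 − R$214.85 = R$210.09.
Break-even volume = fixed costs ÷ CM per unit = R$1,859,600 ÷ R$210.09 = 8,851.44, so 8,852 units.

8,852 units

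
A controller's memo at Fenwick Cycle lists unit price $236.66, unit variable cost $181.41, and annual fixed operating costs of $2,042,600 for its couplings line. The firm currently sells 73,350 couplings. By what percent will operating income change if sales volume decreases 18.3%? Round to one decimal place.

-36.9%

Total contribution margin = 73,350 × $55.25 = $4,052,587.50.
Operating income = contribution − fixed costs = $4,052,587.50 − $2,042,600 = $2,009,987.50.
DOL = contribution ÷ EBIT = $4,052,587.50 ÷ $2,009,987.50 = 2.0162.
%ΔEBIT = DOL × %ΔSales = 2.0162 × -18.3% = -36.9%.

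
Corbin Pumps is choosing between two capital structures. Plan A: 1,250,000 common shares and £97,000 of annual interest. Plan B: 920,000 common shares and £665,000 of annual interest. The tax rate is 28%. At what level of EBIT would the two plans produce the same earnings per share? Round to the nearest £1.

£2,248,515

At indifference, (EBIT − 97,000)(1 − t)/1,250,000 = (EBIT − 665,000)(1 − t)/920,000.
Cancelling (1 − t) and cross-multiplying: 920,000·(EBIT − 97,000) = 1,250,000·(EBIT − 665,000).
Solving, EBIT = (665,000·1,250,000 − 97,000·920,000) / (1,250,000 − 920,000) = 742,010,000,000 / 330,000 = 2,248,515.15.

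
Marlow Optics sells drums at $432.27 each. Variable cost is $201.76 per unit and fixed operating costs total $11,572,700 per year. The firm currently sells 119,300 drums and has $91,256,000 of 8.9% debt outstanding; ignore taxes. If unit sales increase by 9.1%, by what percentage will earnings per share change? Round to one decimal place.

+32.1%

Total contribution margin = 119,300 × $230.51 = $27,499,843.00.
Subtracting fixed costs: EBIT = $27,499,843.00 − $11,572,700 = $15,927,143.00.
Interest = $8,121,784.00, so EBIT − I = $7,805,359.00.
Degree of combined leverage = contribution ÷ (EBIT − I) = $27,499,843.00 ÷ $7,805,359.00 = 3.5232.
EPS therefore changes by 3.5232 × (+9.1%) = +32.1%.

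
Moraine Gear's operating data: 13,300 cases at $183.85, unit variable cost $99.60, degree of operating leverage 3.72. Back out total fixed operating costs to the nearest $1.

Total contribution margin = 13,300 × $84.25 = $1,120,525.00.
DOL = contribution / EBIT, so EBIT = $1,120,525.00 / 3.72 = $301,216.40.
And FC = contribution − EBIT = $1,120,525.00 − $301,216.40 = $819,309.

$819,309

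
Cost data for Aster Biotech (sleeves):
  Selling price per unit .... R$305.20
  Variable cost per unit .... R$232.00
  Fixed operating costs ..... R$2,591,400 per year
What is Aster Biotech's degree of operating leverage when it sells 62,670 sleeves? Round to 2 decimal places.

Total contribution margin = 62,670 × R$73.20 = R$4,587,444.00.
Operating income = contribution − fixed costs = R$4,587,444.00 − R$2,591,400 = R$1,996,044.00.
DOL = contribution ÷ EBIT = R$4,587,444.00 ÷ R$1,996,044.00 = 2.2983.

2.30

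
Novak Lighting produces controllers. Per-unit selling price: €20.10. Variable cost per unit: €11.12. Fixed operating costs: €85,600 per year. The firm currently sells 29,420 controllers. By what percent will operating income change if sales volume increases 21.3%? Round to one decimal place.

+31.5%

Contribution at this volume is 29,420 × €8.98 = €264,191.60.
Subtracting fixed costs: EBIT = €264,191.60 − €85,600 = €178,591.60.
So DOL = total CM / EBIT = €264,191.60 / €178,591.60 = 1.4793.
%ΔEBIT = DOL × %ΔSales = 1.4793 × +21.3% = +31.5%.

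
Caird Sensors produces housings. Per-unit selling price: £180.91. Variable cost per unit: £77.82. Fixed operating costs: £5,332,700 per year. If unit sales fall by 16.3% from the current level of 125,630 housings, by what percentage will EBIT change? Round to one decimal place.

At 125,630 units, contribution = 125,630 × £103.09 = £12,951,196.70.
Operating income = contribution − fixed costs = £12,951,196.70 − £5,332,700 = £7,618,496.70.
So DOL = total CM / EBIT = £12,951,196.70 / £7,618,496.70 = 1.7000.
Operating income changes by 1.7000 × -16.3% = -27.7%.

-27.7%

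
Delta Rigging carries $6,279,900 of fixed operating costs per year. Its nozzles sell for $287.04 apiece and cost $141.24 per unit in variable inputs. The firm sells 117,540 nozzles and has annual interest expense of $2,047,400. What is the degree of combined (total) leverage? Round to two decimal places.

1.95

Total contribution margin = 117,540 × $145.80 = $17,137,332.00.
Operating income = contribution − fixed costs = $17,137,332.00 − $6,279,900 = $10,857,432.00. Interest = $2,047,400.00.
DOL = $17,137,332.00 ÷ $10,857,432.00 = 1.5784; DFL = $10,857,432.00 ÷ $8,810,032.00 = 1.2324.
DCL = DOL × DFL = 1.5784 × 1.2324 = 1.9452.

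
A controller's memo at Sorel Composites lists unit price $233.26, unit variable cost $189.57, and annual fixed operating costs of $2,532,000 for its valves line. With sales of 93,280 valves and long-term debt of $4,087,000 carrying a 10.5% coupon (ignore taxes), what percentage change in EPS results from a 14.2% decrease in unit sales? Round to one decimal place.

-51.9%

Contribution at this volume is 93,280 × $43.69 = $4,075,403.20.
Subtracting fixed costs: EBIT = $4,075,403.20 − $2,532,000 = $1,543,403.20.
Interest = $429,135.00, so EBIT − I = $1,114,268.20.
Degree of combined leverage = contribution ÷ (EBIT − I) = $4,075,403.20 ÷ $1,114,268.20 = 3.6575.
%ΔEPS = DCL × %ΔSales = 3.6575 × -14.2% = -51.9%.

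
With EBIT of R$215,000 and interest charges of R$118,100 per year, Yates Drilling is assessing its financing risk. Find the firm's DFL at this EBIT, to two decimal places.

Annual interest charges come to R$118,100.00.
DFL = EBIT ÷ (EBIT − I) = R$215,000 ÷ (R$215,000 − R$118,100.00) = R$215,000 ÷ R$96,900.00 = 2.2188.

2.22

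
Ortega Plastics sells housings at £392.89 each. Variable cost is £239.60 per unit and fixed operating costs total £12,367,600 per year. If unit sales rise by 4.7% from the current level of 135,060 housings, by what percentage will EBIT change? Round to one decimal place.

+11.7%

At 135,060 units, contribution = 135,060 × £153.29 = £20,703,347.40.
EBIT = £20,703,347.40 − £12,367,600 = £8,335,747.40.
DOL = contribution ÷ EBIT = £20,703,347.40 ÷ £8,335,747.40 = 2.4837.
So EBIT moves 2.4837 × (+4.7%) = +11.7%.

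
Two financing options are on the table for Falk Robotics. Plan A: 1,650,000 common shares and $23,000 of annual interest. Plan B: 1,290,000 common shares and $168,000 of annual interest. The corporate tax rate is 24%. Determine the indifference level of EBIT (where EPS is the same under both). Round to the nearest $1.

Set EPS_A = EPS_B: (EBIT − $23,000)(1 − 0.24) ÷ 1,650,000 = (EBIT − $168,000)(1 − 0.24) ÷ 1,290,000.
Cancelling (1 − t) and cross-multiplying: 1,290,000·(EBIT − 23,000) = 1,650,000·(EBIT − 168,000).
EBIT × (1,650,000 − 1,290,000) = 168,000 × 1,650,000 − 23,000 × 1,290,000 = 247,530,000,000, so EBIT = 247,530,000,000 ÷ 360,000 = 687,583.33.

$687,583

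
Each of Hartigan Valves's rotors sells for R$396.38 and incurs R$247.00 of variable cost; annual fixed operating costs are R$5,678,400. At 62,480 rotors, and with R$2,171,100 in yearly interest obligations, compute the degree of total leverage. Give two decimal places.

At 62,480 units, contribution = 62,480 × R$149.38 = R$9,333,262.40.
EBIT = R$9,333,262.40 − R$5,678,400 = R$3,654,862.40. Interest = R$2,171,100.00, so EBIT − I = R$1,483,762.40.
Degree of total leverage = total CM / (EBIT − interest) = R$9,333,262.40 / R$1,483,762.40 = 6.2903.

6.29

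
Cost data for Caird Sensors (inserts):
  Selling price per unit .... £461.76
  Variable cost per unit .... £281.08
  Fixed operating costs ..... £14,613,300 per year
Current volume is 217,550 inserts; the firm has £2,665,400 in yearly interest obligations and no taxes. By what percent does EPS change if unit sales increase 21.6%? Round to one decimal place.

At 217,550 units, contribution = 217,550 × £180.68 = £39,306,934.00.
Subtracting fixed costs: EBIT = £39,306,934.00 − £14,613,300 = £24,693,634.00.
Interest = £2,665,400.00, so EBIT − I = £22,028,234.00.
DCL = total CM / (EBIT − I) = £39,306,934.00 / £22,028,234.00 = 1.7844.
EPS therefore changes by 1.7844 × (+21.6%) = +38.5%.

+38.5%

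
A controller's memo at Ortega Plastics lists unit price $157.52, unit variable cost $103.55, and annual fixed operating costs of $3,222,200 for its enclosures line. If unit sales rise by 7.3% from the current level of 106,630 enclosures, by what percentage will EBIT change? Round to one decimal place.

Total contribution margin = 106,630 × $53.97 = $5,754,821.10.
EBIT = $5,754,821.10 − $3,222,200 = $2,532,621.10.
DOL = contribution ÷ EBIT = $5,754,821.10 ÷ $2,532,621.10 = 2.2723.
%ΔEBIT = DOL × %ΔSales = 2.2723 × +7.3% = +16.6%.

+16.6%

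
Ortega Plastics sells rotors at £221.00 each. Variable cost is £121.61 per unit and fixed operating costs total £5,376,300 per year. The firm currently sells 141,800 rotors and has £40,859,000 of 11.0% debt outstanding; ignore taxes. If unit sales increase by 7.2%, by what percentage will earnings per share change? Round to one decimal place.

+24.0%

At 141,800 units, contribution = 141,800 × £99.39 = £14,093,502.00.
Operating income = contribution − fixed costs = £14,093,502.00 − £5,376,300 = £8,717,202.00.
Interest = £4,494,490.00, so EBIT − I = £4,222,712.00.
Degree of combined leverage = contribution ÷ (EBIT − I) = £14,093,502.00 ÷ £4,222,712.00 = 3.3375.
%ΔEPS = DCL × %ΔSales = 3.3375 × +7.2% = +24.0%.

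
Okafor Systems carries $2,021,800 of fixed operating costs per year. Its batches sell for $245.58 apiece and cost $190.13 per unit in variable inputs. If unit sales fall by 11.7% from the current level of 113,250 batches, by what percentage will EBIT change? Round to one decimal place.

Contribution at this volume is 113,250 × $55.45 = $6,279,712.50.
Subtracting fixed costs: EBIT = $6,279,712.50 − $2,021,800 = $4,257,912.50.
DOL = contribution ÷ EBIT = $6,279,712.50 ÷ $4,257,912.50 = 1.4748.
Operating income changes by 1.4748 × -11.7% = -17.3%.

-17.3%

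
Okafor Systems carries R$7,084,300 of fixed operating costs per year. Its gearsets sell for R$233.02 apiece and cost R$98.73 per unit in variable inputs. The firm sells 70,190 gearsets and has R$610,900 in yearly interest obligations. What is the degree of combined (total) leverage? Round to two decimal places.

Total contribution margin = 70,190 × R$134.29 = R$9,425,815.10.
Subtracting fixed costs: EBIT = R$9,425,815.10 − R$7,084,300 = R$2,341,515.10. Interest = R$610,900.00, so EBIT − I = R$1,730,615.10.
DCL = contribution ÷ (EBIT − I) = R$9,425,815.10 ÷ R$1,730,615.10 = 5.4465.

5.45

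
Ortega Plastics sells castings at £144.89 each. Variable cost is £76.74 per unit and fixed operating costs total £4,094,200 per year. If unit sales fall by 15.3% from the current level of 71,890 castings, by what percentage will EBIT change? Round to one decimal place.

Contribution at this volume is 71,890 × £68.15 = £4,899,303.50.
EBIT = £4,899,303.50 − £4,094,200 = £805,103.50.
Degree of operating leverage = £4,899,303.50 / £805,103.50 = 6.0853.
%ΔEBIT = DOL × %ΔSales = 6.0853 × -15.3% = -93.1%.

-93.1%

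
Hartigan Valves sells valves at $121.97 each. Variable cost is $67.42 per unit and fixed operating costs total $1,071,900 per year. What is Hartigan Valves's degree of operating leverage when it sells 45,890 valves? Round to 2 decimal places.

Total contribution margin = 45,890 × $54.55 = $2,503,299.50.
EBIT = $2,503,299.50 − $1,071,900 = $1,431,399.50.
Degree of operating leverage = $2,503,299.50 / $1,431,399.50 = 1.7488.

1.75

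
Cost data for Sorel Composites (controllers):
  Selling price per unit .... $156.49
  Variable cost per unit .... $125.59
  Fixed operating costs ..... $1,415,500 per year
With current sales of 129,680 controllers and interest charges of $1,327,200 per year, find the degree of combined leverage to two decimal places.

At 129,680 units, contribution = 129,680 × $30.90 = $4,007,112.00.
Operating income = contribution − fixed costs = $4,007,112.00 − $1,415,500 = $2,591,612.00. Interest = $1,327,200.00, so EBIT − I = $1,264,412.00.
Degree of total leverage = total CM / (EBIT − interest) = $4,007,112.00 / $1,264,412.00 = 3.1692.

3.17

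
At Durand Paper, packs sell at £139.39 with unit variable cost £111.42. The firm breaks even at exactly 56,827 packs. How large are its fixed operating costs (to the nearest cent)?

Unit CM = price − variable cost = £139.39 − £111.42 = £27.97.
Fixed costs = break-even units × CM = 56,827 × £27.97 = £1,589,451.19.

£1,589,451.19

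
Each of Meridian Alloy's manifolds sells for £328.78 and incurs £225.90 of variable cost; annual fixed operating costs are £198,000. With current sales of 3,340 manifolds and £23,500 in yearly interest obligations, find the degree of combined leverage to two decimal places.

2.81

Contribution at this volume is 3,340 × £102.88 = £343,619.20.
Operating income = contribution − fixed costs = £343,619.20 − £198,000 = £145,619.20. Interest = £23,500.00, so EBIT − I = £122,119.20.
DCL = contribution ÷ (EBIT − I) = £343,619.20 ÷ £122,119.20 = 2.8138.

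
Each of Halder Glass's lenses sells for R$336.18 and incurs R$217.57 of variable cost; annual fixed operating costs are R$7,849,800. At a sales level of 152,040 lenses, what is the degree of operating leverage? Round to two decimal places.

Total contribution margin = 152,040 × R$118.61 = R$18,033,464.40.
Subtracting fixed costs: EBIT = R$18,033,464.40 − R$7,849,800 = R$10,183,664.40.
Degree of operating leverage = R$18,033,464.40 / R$10,183,664.40 = 1.7708.

1.77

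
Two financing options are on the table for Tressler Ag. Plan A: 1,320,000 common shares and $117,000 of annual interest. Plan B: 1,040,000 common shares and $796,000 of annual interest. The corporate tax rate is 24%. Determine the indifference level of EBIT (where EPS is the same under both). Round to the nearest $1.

$3,318,000

At indifference, (EBIT − 117,000)(1 − t)/1,320,000 = (EBIT − 796,000)(1 − t)/1,040,000.
The (1 − t) factor cancels: (EBIT − 117,000) × 1,040,000 = (EBIT − 796,000) × 1,320,000.
Solving, EBIT = (796,000·1,320,000 − 117,000·1,040,000) / (1,320,000 − 1,040,000) = 929,040,000,000 / 280,000 = 3,318,000.00.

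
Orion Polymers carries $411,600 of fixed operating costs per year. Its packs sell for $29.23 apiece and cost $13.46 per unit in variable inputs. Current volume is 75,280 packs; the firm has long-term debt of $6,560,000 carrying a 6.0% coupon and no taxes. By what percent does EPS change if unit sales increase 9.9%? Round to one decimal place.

+30.8%

At 75,280 units, contribution = 75,280 × $15.77 = $1,187,165.60.
EBIT = $1,187,165.60 − $411,600 = $775,565.60.
After interest of $393,600.00, pre-tax earnings = $381,965.60.
Degree of combined leverage = contribution ÷ (EBIT − I) = $1,187,165.60 ÷ $381,965.60 = 3.1080.
EPS therefore changes by 3.1080 × (+9.9%) = +30.8%.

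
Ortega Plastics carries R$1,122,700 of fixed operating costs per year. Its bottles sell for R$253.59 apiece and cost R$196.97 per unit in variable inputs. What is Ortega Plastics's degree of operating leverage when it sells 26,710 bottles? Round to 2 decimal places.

3.88

Total contribution margin = 26,710 × R$56.62 = R$1,512,320.20.
EBIT = R$1,512,320.20 − R$1,122,700 = R$389,620.20.
Degree of operating leverage = R$1,512,320.20 / R$389,620.20 = 3.8815.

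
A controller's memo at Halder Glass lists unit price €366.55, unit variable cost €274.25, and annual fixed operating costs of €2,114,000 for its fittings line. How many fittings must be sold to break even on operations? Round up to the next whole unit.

22,904 fittings

Contribution margin per unit = €366.55 − €274.25 = €92.30.
Break-even Q = €2,114,000 / €92.30 = 22,903.58 → 22,904 fittings.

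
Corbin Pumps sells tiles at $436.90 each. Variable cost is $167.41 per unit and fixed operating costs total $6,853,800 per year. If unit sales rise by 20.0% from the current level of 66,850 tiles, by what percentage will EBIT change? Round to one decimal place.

Contribution at this volume is 66,850 × $269.49 = $18,015,406.50.
EBIT = $18,015,406.50 − $6,853,800 = $11,161,606.50.
Degree of operating leverage = $18,015,406.50 / $11,161,606.50 = 1.6141.
Operating income changes by 1.6141 × +20.0% = +32.3%.

+32.3%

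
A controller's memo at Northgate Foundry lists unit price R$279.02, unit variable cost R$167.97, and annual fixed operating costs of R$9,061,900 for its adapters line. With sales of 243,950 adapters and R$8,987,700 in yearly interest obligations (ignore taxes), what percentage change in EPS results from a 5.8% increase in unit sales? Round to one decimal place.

Contribution at this volume is 243,950 × R$111.05 = R$27,090,647.50.
Subtracting fixed costs: EBIT = R$27,090,647.50 − R$9,061,900 = R$18,028,747.50.
After interest of R$8,987,700.00, pre-tax earnings = R$9,041,047.50.
Degree of combined leverage = contribution ÷ (EBIT − I) = R$27,090,647.50 ÷ R$9,041,047.50 = 2.9964.
EPS therefore changes by 2.9964 × (+5.8%) = +17.4%.

+17.4%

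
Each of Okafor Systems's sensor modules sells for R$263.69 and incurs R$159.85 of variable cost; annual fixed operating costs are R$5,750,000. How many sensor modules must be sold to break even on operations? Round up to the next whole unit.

55,374 sensor modules

Each unit contributes R$263.69 − R$159.85 = R$103.84.
Units to break even: R$5,750,000 ÷ R$103.84 = 55,373.65, rounded up to 55,374.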